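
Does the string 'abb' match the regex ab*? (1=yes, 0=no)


Pattern: ab*
String: 'abb'
Pattern requires: exactly one 'a' followed by zero or more 'b's
First char is 'a' -> OK
Rest 'bb': all b's? Yes
Result: 1

1


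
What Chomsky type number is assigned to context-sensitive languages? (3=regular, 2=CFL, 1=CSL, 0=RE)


Chomsky hierarchy levels:
  Type 3: Regular (DFA/NFA/regex)
  Type 2: Context-free (PDA)
  Type 1: Context-sensitive
  Type 0: Recursively enumerable (TM)
'context-sensitive' corresponds to Type 1

1


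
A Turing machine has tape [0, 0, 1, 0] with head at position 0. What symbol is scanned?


Tape: [0, 0, 1, 0]
Positions: 0 1 2 3
Values:    0 0 1 0
Head at position 0
tape[0] = 0

0


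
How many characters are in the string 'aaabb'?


String: 'aaabb'
Counting characters:
  'a' appears 3 time(s)
  'b' appears 2 time(s)
Total length = 3 + 2 = 5

5


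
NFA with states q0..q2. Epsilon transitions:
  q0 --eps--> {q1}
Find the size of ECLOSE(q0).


Starting from q0
Initialize closure = {q0}
Follow epsilon from q0 -> add q1
Final closure: {q0, q1}
Size = 2

2


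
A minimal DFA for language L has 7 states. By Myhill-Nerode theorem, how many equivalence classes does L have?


Myhill-Nerode theorem:
Number of equivalence classes = number of states in minimal DFA
Minimal DFA states = 7
Therefore equivalence classes = 7

7


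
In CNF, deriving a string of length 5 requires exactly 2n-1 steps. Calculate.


Chomsky Normal Form derivation:
String length n = 5
Each step either:
  - Splits a nonterminal into two (n-1 such steps)
  - Converts a nonterminal to terminal (n such steps)
Total = (n-1) + n = 2n - 1
= 2(5) - 1
= 10 - 1
= 9

9


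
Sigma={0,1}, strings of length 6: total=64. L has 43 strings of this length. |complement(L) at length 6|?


Alphabet: {0,1}
String length: 6
Total strings of length 6 = 2^6 = 64
Strings in L = 43
Complement = total - |L|
= 64 - 43
= 21

21


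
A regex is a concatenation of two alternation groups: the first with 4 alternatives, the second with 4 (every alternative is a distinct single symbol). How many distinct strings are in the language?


First group: 4 alternatives
Second group: 4 alternatives
Concatenation: each choice from group 1 pairs with each from group 2
Total = 4 x 4 = 16

16


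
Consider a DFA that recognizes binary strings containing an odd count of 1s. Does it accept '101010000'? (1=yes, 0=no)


DFA has 2 states: q_even (start, accept=no) and q_odd
Processing string '101010000' character by character:
  Position 0: read '1', 1-count=1 -> q_odd
  Position 1: read '0', 1-count=1 -> q_odd (no change)
  Position 2: read '1', 1-count=2 -> q_even
  Position 3: read '0', 1-count=2 -> q_even (no change)
  Position 4: read '1', 1-count=3 -> q_odd
  Position 5: read '0', 1-count=3 -> q_odd (no change)
  Position 6: read '0', 1-count=3 -> q_odd (no change)
  Position 7: read '0', 1-count=3 -> q_odd (no change)
  Position 8: read '0', 1-count=3 -> q_odd (no change)
Final state: q_odd, total 1s = 3 (odd); the DFA requires an odd count -> accept

1


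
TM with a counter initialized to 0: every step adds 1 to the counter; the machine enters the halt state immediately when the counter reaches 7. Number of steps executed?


Counter starts at 0. Counting sequence:
  Step 1: counter = 1
  Step 2: counter = 2
  Step 3: counter = 3
  Step 4: counter = 4
  Step 5: counter = 5
  Step 6: counter = 6
  Step 7: counter = 7
Counter reached 7 -> halt
Total steps = 7

7


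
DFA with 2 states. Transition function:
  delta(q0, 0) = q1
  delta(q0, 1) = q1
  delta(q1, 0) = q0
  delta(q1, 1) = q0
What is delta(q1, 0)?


Looking up transition function:
delta(q1, 0) in the table
Row: q1, Column: 0
Result: q0

q0


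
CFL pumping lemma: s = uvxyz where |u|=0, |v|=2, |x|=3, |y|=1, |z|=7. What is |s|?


|s| = |u| + |v| + |x| + |y| + |z|
= 0 + 2 + 3 + 1 + 7
= 2 + 3 + 8
= 5 + 8
= 13

13


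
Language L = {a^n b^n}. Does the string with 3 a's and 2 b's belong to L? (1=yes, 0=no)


Language requires equal numbers of a's and b's
PDA pushes for each 'a', pops for each 'b'
Number of a's = 3
Number of b's = 2
3 != 2 -> Reject

0


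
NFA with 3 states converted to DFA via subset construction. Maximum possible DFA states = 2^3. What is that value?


NFA has 3 states
Subset construction: each DFA state = subset of NFA states
Maximum subsets = 2^3
2^3 = 8

8


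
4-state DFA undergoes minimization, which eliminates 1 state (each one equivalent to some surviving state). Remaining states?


Original DFA: 4 states
Redundant states removed: 1
Minimized states = original - removed
= 4 - 1
= 3

3


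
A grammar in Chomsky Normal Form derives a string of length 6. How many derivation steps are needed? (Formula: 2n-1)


Chomsky Normal Form derivation:
String length n = 6
Each step either:
  - Splits a nonterminal into two (n-1 such steps)
  - Converts a nonterminal to terminal (n such steps)
Total = (n-1) + n = 2n - 1
= 2(6) - 1
= 12 - 1
= 11

11


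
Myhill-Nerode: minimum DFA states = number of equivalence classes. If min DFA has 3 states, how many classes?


Myhill-Nerode theorem:
Number of equivalence classes = number of states in minimal DFA
Minimal DFA states = 3
Therefore equivalence classes = 3

3


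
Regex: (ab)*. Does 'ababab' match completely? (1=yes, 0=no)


Pattern: (ab)*
String: 'ababab'
Pattern requires: zero or more repetitions of 'ab'
Pairs: ['ab', 'ab', 'ab']
All pairs are 'ab'? Yes
Result: 1

1


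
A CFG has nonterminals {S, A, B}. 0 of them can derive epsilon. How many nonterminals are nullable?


Nonterminals: {S, A, B}
A nonterminal is nullable if it can derive epsilon
Counting nullable nonterminals: 0
Total nullable = 0

0


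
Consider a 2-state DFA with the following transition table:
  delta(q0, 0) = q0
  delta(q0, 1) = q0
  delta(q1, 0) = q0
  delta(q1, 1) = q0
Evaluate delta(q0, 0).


Looking up transition function:
delta(q0, 0) in the table
Row: q0, Column: 0
Result: q0

q0


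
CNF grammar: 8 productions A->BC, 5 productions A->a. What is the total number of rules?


CNF allows two rule forms:
  A -> BC (binary): 8 rules
  A -> a (terminal): 5 rules
Total = 8 + 5 = 13

13


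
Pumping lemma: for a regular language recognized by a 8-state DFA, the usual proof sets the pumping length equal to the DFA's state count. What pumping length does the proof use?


Pumping lemma for regular languages (standard proof):
Take p = |Q|, the number of DFA states.
Any string of length >= |Q| passes through |Q|+1 states while reading its first |Q| symbols,
so by pigeonhole some state repeats, giving the loop that can be pumped.
Here |Q| = 8
Therefore the proof uses p = 8

8


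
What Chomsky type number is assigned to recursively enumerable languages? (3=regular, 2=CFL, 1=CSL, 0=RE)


Chomsky hierarchy levels:
  Type 3: Regular (DFA/NFA/regex)
  Type 2: Context-free (PDA)
  Type 1: Context-sensitive
  Type 0: Recursively enumerable (TM)
'recursively enumerable' corresponds to Type 0

0


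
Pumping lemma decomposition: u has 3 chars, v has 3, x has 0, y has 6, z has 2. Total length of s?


|s| = |u| + |v| + |x| + |y| + |z|
= 3 + 3 + 0 + 6 + 2
= 6 + 0 + 8
= 6 + 8
= 14

14


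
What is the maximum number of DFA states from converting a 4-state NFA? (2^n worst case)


NFA has 4 states
Subset construction: each DFA state = subset of NFA states
Maximum subsets = 2^4
2^4 = 16

16


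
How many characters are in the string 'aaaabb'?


String: 'aaaabb'
Counting characters:
  'a' appears 4 time(s)
  'b' appears 2 time(s)
Total length = 4 + 2 = 6

6


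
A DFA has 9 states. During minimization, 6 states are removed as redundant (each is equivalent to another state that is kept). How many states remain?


Original DFA: 9 states
Redundant states removed: 6
Minimized states = original - removed
= 9 - 6
= 3

3


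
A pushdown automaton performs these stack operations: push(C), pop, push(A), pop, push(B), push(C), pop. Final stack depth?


Tracing stack operations:
  push(C) -> stack = [C], depth=1
  pop -> removed C, stack = [], depth=0
  push(A) -> stack = [A], depth=1
  pop -> removed A, stack = [], depth=0
  push(B) -> stack = [B], depth=1
  push(C) -> stack = [B,C], depth=2
  pop -> removed C, stack = [B], depth=1
Final depth = 1

1


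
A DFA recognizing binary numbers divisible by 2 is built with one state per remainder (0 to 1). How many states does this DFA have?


Divisibility by 2 is tracked via the remainder mod 2: 0, 1, ..., 1
The construction assigns one state to each remainder
Number of remainders = 2

2


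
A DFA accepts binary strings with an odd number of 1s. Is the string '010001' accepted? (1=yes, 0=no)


DFA has 2 states: q_even (start, accept=no) and q_odd
Processing string '010001' character by character:
  Position 0: read '0', 1-count=0 -> q_even (no change)
  Position 1: read '1', 1-count=1 -> q_odd
  Position 2: read '0', 1-count=1 -> q_odd (no change)
  Position 3: read '0', 1-count=1 -> q_odd (no change)
  Position 4: read '0', 1-count=1 -> q_odd (no change)
  Position 5: read '1', 1-count=2 -> q_even
Final state: q_even, total 1s = 2 (even); the DFA requires an odd count -> reject

0


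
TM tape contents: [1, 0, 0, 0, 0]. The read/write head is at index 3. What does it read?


Tape: [1, 0, 0, 0, 0]
Positions: 0 1 2 3 4
Values:    1 0 0 0 0
Head at position 3
tape[3] = 0

0


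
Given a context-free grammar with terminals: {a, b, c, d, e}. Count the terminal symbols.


Terminal symbols: a, b, c, d, e
Counting each: a (#1), b (#2), c (#3), d (#4), e (#5)
Total = 5

5


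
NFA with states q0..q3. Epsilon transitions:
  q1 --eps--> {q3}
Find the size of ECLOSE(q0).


Starting from q0
Initialize closure = {q0}
q0 has no outgoing epsilon transitions -> nothing to add
Final closure: {q0}
Size = 1

1


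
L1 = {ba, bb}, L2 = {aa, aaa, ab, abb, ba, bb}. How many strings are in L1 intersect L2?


L1 = {ba, bb}
L2 = {aa, aaa, ab, abb, ba, bb}
Checking each string in L1 against L2:
  'ba': in L2? Yes
  'bb': in L2? Yes
Intersection = {ba, bb}
|L1 ∩ L2| = 2

2


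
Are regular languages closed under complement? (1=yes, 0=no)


Regular languages are closed under:
- Union (DFA product construction)
- Intersection (DFA product construction)
- Complement (swap accept/reject states)
- Concatenation (NFA construction)
- Kleene star (NFA construction)
complement is in this list
Therefore: closed

1


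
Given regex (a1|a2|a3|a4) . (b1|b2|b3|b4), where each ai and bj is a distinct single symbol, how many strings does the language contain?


First group: 4 alternatives
Second group: 4 alternatives
Concatenation: each choice from group 1 pairs with each from group 2
Total = 4 x 4 = 16

16


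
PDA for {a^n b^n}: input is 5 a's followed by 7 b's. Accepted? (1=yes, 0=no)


Language requires equal numbers of a's and b's
PDA pushes for each 'a', pops for each 'b'
Number of a's = 5
Number of b's = 7
5 != 7 -> Reject

0


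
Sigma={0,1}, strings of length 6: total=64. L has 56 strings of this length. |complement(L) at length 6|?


Alphabet: {0,1}
String length: 6
Total strings of length 6 = 2^6 = 64
Strings in L = 56
Complement = total - |L|
= 64 - 56
= 8

8


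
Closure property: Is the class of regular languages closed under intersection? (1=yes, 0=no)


Regular languages are closed under all standard operations:
- Union: Yes (product construction)
- Intersection: Yes (product construction)
- Complement: Yes (swap accept/reject)
- Concatenation: Yes (NFA construction)
Operation: intersection -> Closed

1


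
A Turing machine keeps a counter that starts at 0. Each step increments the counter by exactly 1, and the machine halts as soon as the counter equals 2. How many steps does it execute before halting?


Counter starts at 0. Counting sequence:
  Step 1: counter = 1
  Step 2: counter = 2
Counter reached 2 -> halt
Total steps = 2

2


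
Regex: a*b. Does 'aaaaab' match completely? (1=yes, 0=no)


Pattern: a*b
String: 'aaaaab'
Pattern requires: zero or more 'a's followed by exactly one 'b'
Found 5 leading 'a's
Remaining: 'b'
Remaining is exactly 'b' -> match
Result: 1

1


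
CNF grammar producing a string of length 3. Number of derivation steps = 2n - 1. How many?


Chomsky Normal Form derivation:
String length n = 3
Each step either:
  - Splits a nonterminal into two (n-1 such steps)
  - Converts a nonterminal to terminal (n such steps)
Total = (n-1) + n = 2n - 1
= 2(3) - 1
= 6 - 1
= 5

5


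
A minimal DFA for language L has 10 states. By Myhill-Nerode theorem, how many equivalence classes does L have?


Myhill-Nerode theorem:
Number of equivalence classes = number of states in minimal DFA
Minimal DFA states = 10
Therefore equivalence classes = 10

10


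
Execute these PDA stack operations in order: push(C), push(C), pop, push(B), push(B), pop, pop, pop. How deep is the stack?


Tracing stack operations:
  push(C) -> stack = [C], depth=1
  push(C) -> stack = [C,C], depth=2
  pop -> removed C, stack = [C], depth=1
  push(B) -> stack = [C,B], depth=2
  push(B) -> stack = [C,B,B], depth=3
  pop -> removed B, stack = [C,B], depth=2
  pop -> removed B, stack = [C], depth=1
  pop -> removed C, stack = [], depth=0
Final depth = 0

0


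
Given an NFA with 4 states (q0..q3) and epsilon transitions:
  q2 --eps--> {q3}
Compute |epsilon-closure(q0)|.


Starting from q0
Initialize closure = {q0}
q0 has no outgoing epsilon transitions -> nothing to add
Final closure: {q0}
Size = 1

1


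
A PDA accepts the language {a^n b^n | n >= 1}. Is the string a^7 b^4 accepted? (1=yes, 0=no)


Language requires equal numbers of a's and b's
PDA pushes for each 'a', pops for each 'b'
Number of a's = 7
Number of b's = 4
7 != 4 -> Reject

0


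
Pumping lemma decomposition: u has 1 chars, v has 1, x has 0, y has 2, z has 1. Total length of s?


|s| = |u| + |v| + |x| + |y| + |z|
= 1 + 1 + 0 + 2 + 1
= 2 + 0 + 3
= 2 + 3
= 5

5


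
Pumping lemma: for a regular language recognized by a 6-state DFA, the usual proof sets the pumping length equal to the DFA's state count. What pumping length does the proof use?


Pumping lemma for regular languages (standard proof):
Take p = |Q|, the number of DFA states.
Any string of length >= |Q| passes through |Q|+1 states while reading its first |Q| symbols,
so by pigeonhole some state repeats, giving the loop that can be pumped.
Here |Q| = 6
Therefore the proof uses p = 6

6


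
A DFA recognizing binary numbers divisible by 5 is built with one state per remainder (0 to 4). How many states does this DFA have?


Divisibility by 5 is tracked via the remainder mod 5: 0, 1, ..., 4
The construction assigns one state to each remainder
Number of remainders = 5

5


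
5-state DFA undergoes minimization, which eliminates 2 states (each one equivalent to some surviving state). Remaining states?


Original DFA: 5 states
Redundant states removed: 2
Minimized states = original - removed
= 5 - 2
= 3

3


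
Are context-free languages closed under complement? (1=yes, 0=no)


CFL closure properties:
  Closed under: union, concatenation, Kleene star
  NOT closed under: intersection, complement
Operation 'complement' is in not-closed list -> No (not closed)

0


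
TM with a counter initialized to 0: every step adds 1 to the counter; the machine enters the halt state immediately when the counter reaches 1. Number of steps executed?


Counter starts at 0. Counting sequence:
  Step 1: counter = 1
Counter reached 1 -> halt
Total steps = 1

1


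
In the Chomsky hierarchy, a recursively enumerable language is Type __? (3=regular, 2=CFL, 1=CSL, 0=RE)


Chomsky hierarchy levels:
  Type 3: Regular (DFA/NFA/regex)
  Type 2: Context-free (PDA)
  Type 1: Context-sensitive
  Type 0: Recursively enumerable (TM)
'recursively enumerable' corresponds to Type 0

0


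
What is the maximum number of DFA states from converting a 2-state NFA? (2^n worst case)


NFA has 2 states
Subset construction: each DFA state = subset of NFA states
Maximum subsets = 2^2
2^2 = 4

4


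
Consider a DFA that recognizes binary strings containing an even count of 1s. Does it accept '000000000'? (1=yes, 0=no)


DFA has 2 states: q_even (start, accept=yes) and q_odd
Processing string '000000000' character by character:
  Position 0: read '0', 1-count=0 -> q_even (no change)
  Position 1: read '0', 1-count=0 -> q_even (no change)
  Position 2: read '0', 1-count=0 -> q_even (no change)
  Position 3: read '0', 1-count=0 -> q_even (no change)
  Position 4: read '0', 1-count=0 -> q_even (no change)
  Position 5: read '0', 1-count=0 -> q_even (no change)
  Position 6: read '0', 1-count=0 -> q_even (no change)
  Position 7: read '0', 1-count=0 -> q_even (no change)
  Position 8: read '0', 1-count=0 -> q_even (no change)
Final state: q_even, total 1s = 0 (even); the DFA requires an even count -> accept

1


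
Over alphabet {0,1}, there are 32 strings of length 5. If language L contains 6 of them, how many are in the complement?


Alphabet: {0,1}
String length: 5
Total strings of length 5 = 2^5 = 32
Strings in L = 6
Complement = total - |L|
= 32 - 6
= 26

26


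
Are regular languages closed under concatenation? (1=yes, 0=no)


Regular languages are closed under:
- Union (DFA product construction)
- Intersection (DFA product construction)
- Complement (swap accept/reject states)
- Concatenation (NFA construction)
- Kleene star (NFA construction)
concatenation is in this list
Therefore: closed

1


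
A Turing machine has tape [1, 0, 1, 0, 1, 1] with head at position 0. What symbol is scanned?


Tape: [1, 0, 1, 0, 1, 1]
Positions: 0 1 2 3 4 5
Values:    1 0 1 0 1 1
Head at position 0
tape[0] = 1

1


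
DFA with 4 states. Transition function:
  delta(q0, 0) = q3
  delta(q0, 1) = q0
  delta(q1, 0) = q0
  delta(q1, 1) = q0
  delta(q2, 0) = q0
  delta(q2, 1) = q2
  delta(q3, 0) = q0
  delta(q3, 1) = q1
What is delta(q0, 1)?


Looking up transition function:
delta(q0, 1) in the table
Row: q0, Column: 1
Result: q0

q0


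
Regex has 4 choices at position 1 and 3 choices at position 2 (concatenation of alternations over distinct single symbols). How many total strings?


First group: 4 alternatives
Second group: 3 alternatives
Concatenation: each choice from group 1 pairs with each from group 2
Total = 4 x 3 = 12

12


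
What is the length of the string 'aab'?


String: 'aab'
Counting characters:
  'a' appears 2 time(s)
  'b' appears 1 time(s)
Total length = 2 + 1 = 3

3


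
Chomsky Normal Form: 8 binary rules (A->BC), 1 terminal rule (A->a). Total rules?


CNF allows two rule forms:
  A -> BC (binary): 8 rules
  A -> a (terminal): 1 rule
Total = 8 + 1 = 9

9


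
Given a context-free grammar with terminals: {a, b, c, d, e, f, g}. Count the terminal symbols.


Terminal symbols: a, b, c, d, e, f, g
Counting each: a (#1), b (#2), c (#3), d (#4), e (#5), f (#6), g (#7)
Total = 7

7


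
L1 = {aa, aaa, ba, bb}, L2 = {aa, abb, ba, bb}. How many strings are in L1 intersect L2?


L1 = {aa, aaa, ba, bb}
L2 = {aa, abb, ba, bb}
Checking each string in L1 against L2:
  'aa': in L2? Yes
  'aaa': in L2? No
  'ba': in L2? Yes
  'bb': in L2? Yes
Intersection = {aa, ba, bb}
|L1 ∩ L2| = 3

3


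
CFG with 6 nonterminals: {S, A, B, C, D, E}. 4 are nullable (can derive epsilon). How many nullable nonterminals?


Nonterminals: {S, A, B, C, D, E}
A nonterminal is nullable if it can derive epsilon
Counting nullable nonterminals: 4
Total nullable = 4

4


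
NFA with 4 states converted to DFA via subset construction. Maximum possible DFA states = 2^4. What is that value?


NFA has 4 states
Subset construction: each DFA state = subset of NFA states
Maximum subsets = 2^4
2^4 = 16

16


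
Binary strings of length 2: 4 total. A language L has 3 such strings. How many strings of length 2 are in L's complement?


Alphabet: {0,1}
String length: 2
Total strings of length 2 = 2^2 = 4
Strings in L = 3
Complement = total - |L|
= 4 - 3
= 1

1


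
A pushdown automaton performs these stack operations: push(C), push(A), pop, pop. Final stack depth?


Tracing stack operations:
  push(C) -> stack = [C], depth=1
  push(A) -> stack = [C,A], depth=2
  pop -> removed A, stack = [C], depth=1
  pop -> removed C, stack = [], depth=0
Final depth = 0

0


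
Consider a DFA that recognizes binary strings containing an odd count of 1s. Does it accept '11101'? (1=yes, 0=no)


DFA has 2 states: q_even (start, accept=no) and q_odd
Processing string '11101' character by character:
  Position 0: read '1', 1-count=1 -> q_odd
  Position 1: read '1', 1-count=2 -> q_even
  Position 2: read '1', 1-count=3 -> q_odd
  Position 3: read '0', 1-count=3 -> q_odd (no change)
  Position 4: read '1', 1-count=4 -> q_even
Final state: q_even, total 1s = 4 (even); the DFA requires an odd count -> reject

0


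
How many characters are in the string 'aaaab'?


String: 'aaaab'
Counting characters:
  'a' appears 4 time(s)
  'b' appears 1 time(s)
Total length = 4 + 1 = 5

5


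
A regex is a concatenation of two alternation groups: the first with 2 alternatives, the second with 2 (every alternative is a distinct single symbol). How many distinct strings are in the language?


First group: 2 alternatives
Second group: 2 alternatives
Concatenation: each choice from group 1 pairs with each from group 2
Total = 2 x 2 = 4

4


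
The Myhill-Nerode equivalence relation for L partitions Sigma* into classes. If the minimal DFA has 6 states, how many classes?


Myhill-Nerode theorem:
Number of equivalence classes = number of states in minimal DFA
Minimal DFA states = 6
Therefore equivalence classes = 6

6


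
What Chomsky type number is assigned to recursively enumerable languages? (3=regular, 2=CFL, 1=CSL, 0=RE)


Chomsky hierarchy levels:
  Type 3: Regular (DFA/NFA/regex)
  Type 2: Context-free (PDA)
  Type 1: Context-sensitive
  Type 0: Recursively enumerable (TM)
'recursively enumerable' corresponds to Type 0

0


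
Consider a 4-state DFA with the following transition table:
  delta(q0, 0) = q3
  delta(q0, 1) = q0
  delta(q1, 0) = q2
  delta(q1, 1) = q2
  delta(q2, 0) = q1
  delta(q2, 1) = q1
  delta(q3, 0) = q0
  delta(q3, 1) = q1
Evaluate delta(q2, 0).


Looking up transition function:
delta(q2, 0) in the table
Row: q2, Column: 0
Result: q1

q1


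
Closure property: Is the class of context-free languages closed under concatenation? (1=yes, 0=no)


CFL closure properties:
  Closed under: union, concatenation, Kleene star
  NOT closed under: intersection, complement
Operation 'concatenation' is in closed list -> Yes (closed)

1


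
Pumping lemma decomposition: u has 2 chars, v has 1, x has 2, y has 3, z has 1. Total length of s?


|s| = |u| + |v| + |x| + |y| + |z|
= 2 + 1 + 2 + 3 + 1
= 3 + 2 + 4
= 5 + 4
= 9

9


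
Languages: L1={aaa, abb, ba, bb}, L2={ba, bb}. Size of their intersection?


L1 = {aaa, abb, ba, bb}
L2 = {ba, bb}
Checking each string in L1 against L2:
  'aaa': in L2? No
  'abb': in L2? No
  'ba': in L2? Yes
  'bb': in L2? Yes
Intersection = {ba, bb}
|L1 ∩ L2| = 2

2


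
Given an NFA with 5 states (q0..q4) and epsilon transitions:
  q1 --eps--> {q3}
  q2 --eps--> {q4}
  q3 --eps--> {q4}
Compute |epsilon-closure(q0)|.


Starting from q0
Initialize closure = {q0}
q0 has no outgoing epsilon transitions -> nothing to add
Final closure: {q0}
Size = 1

1


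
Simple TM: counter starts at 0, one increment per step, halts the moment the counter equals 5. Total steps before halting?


Counter starts at 0. Counting sequence:
  Step 1: counter = 1
  Step 2: counter = 2
  Step 3: counter = 3
  Step 4: counter = 4
  Step 5: counter = 5
Counter reached 5 -> halt
Total steps = 5

5


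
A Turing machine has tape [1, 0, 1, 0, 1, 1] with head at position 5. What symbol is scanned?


Tape: [1, 0, 1, 0, 1, 1]
Positions: 0 1 2 3 4 5
Values:    1 0 1 0 1 1
Head at position 5
tape[5] = 1

1


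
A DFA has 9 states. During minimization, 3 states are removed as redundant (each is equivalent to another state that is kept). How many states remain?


Original DFA: 9 states
Redundant states removed: 3
Minimized states = original - removed
= 9 - 3
= 6

6


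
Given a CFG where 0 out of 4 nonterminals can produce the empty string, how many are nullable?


Nonterminals: {S, A, B, C}
A nonterminal is nullable if it can derive epsilon
Counting nullable nonterminals: 0
Total nullable = 0

0


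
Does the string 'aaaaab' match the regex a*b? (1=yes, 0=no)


Pattern: a*b
String: 'aaaaab'
Pattern requires: zero or more 'a's followed by exactly one 'b'
Found 5 leading 'a's
Remaining: 'b'
Remaining is exactly 'b' -> match
Result: 1

1


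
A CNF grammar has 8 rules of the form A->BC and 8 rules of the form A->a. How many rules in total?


CNF allows two rule forms:
  A -> BC (binary): 8 rules
  A -> a (terminal): 8 rules
Total = 8 + 8 = 16

16


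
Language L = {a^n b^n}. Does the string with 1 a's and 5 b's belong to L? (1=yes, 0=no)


Language requires equal numbers of a's and b's
PDA pushes for each 'a', pops for each 'b'
Number of a's = 1
Number of b's = 5
1 != 5 -> Reject

0


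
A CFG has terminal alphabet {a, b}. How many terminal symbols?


Terminal symbols: a, b
Counting each: a (#1), b (#2)
Total = 2

2


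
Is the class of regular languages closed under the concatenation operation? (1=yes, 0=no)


Regular languages are closed under:
- Union (DFA product construction)
- Intersection (DFA product construction)
- Complement (swap accept/reject states)
- Concatenation (NFA construction)
- Kleene star (NFA construction)
concatenation is in this list
Therefore: closed

1


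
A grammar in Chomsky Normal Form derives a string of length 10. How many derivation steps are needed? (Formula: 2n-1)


Chomsky Normal Form derivation:
String length n = 10
Each step either:
  - Splits a nonterminal into two (n-1 such steps)
  - Converts a nonterminal to terminal (n such steps)
Total = (n-1) + n = 2n - 1
= 2(10) - 1
= 20 - 1
= 19

19


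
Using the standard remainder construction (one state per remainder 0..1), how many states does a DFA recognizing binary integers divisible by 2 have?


Divisibility by 2 is tracked via the remainder mod 2: 0, 1, ..., 1
The construction assigns one state to each remainder
Number of remainders = 2

2


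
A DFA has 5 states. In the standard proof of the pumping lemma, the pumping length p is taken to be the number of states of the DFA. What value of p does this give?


Pumping lemma for regular languages (standard proof):
Take p = |Q|, the number of DFA states.
Any string of length >= |Q| passes through |Q|+1 states while reading its first |Q| symbols,
so by pigeonhole some state repeats, giving the loop that can be pumped.
Here |Q| = 5
Therefore the proof uses p = 5

5


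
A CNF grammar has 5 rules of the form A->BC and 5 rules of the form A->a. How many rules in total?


CNF allows two rule forms:
  A -> BC (binary): 5 rules
  A -> a (terminal): 5 rules
Total = 5 + 5 = 10

10


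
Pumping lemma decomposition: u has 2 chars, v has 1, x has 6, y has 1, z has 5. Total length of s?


|s| = |u| + |v| + |x| + |y| + |z|
= 2 + 1 + 6 + 1 + 5
= 3 + 6 + 6
= 9 + 6
= 15

15


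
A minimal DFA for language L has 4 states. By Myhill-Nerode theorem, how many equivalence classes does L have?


Myhill-Nerode theorem:
Number of equivalence classes = number of states in minimal DFA
Minimal DFA states = 4
Therefore equivalence classes = 4

4


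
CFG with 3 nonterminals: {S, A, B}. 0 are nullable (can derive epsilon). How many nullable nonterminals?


Nonterminals: {S, A, B}
A nonterminal is nullable if it can derive epsilon
Counting nullable nonterminals: 0
Total nullable = 0

0


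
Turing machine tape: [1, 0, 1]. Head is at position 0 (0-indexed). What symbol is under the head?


Tape: [1, 0, 1]
Positions: 0 1 2
Values:    1 0 1
Head at position 0
tape[0] = 1

1


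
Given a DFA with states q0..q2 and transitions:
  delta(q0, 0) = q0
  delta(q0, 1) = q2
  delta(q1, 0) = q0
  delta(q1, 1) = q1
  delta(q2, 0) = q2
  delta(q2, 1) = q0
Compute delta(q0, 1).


Looking up transition function:
delta(q0, 1) in the table
Row: q0, Column: 1
Result: q2

q2


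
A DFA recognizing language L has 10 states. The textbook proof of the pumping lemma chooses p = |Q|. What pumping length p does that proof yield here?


Pumping lemma for regular languages (standard proof):
Take p = |Q|, the number of DFA states.
Any string of length >= |Q| passes through |Q|+1 states while reading its first |Q| symbols,
so by pigeonhole some state repeats, giving the loop that can be pumped.
Here |Q| = 10
Therefore the proof uses p = 10

10


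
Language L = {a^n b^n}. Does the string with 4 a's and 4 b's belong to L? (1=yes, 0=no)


Language requires equal numbers of a's and b's
PDA pushes for each 'a', pops for each 'b'
Number of a's = 4
Number of b's = 4
4 == 4 -> Accept

1


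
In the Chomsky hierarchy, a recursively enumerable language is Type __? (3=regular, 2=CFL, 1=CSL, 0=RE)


Chomsky hierarchy levels:
  Type 3: Regular (DFA/NFA/regex)
  Type 2: Context-free (PDA)
  Type 1: Context-sensitive
  Type 0: Recursively enumerable (TM)
'recursively enumerable' corresponds to Type 0

0


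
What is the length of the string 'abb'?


String: 'abb'
Counting characters:
  'a' appears 1 time(s)
  'b' appears 2 time(s)
Total length = 1 + 2 = 3

3


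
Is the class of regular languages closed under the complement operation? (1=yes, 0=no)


Regular languages are closed under:
- Union (DFA product construction)
- Intersection (DFA product construction)
- Complement (swap accept/reject states)
- Concatenation (NFA construction)
- Kleene star (NFA construction)
complement is in this list
Therefore: closed

1


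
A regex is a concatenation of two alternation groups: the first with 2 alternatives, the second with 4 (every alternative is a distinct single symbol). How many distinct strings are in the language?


First group: 2 alternatives
Second group: 4 alternatives
Concatenation: each choice from group 1 pairs with each from group 2
Total = 2 x 4 = 8

8


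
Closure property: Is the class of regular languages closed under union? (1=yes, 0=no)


Regular languages are closed under all standard operations:
- Union: Yes (product construction)
- Intersection: Yes (product construction)
- Complement: Yes (swap accept/reject)
- Concatenation: Yes (NFA construction)
Operation: union -> Closed

1


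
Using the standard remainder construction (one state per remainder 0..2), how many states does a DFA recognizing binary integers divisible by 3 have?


Divisibility by 3 is tracked via the remainder mod 3: 0, 1, ..., 2
The construction assigns one state to each remainder
Number of remainders = 3

3


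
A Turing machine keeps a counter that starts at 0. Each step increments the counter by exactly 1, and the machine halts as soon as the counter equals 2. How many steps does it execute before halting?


Counter starts at 0. Counting sequence:
  Step 1: counter = 1
  Step 2: counter = 2
Counter reached 2 -> halt
Total steps = 2

2


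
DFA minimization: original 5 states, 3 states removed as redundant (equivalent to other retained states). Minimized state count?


Original DFA: 5 states
Redundant states removed: 3
Minimized states = original - removed
= 5 - 3
= 2

2


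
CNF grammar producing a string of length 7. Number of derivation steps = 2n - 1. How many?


Chomsky Normal Form derivation:
String length n = 7
Each step either:
  - Splits a nonterminal into two (n-1 such steps)
  - Converts a nonterminal to terminal (n such steps)
Total = (n-1) + n = 2n - 1
= 2(7) - 1
= 14 - 1
= 13

13


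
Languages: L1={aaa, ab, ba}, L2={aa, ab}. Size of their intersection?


L1 = {aaa, ab, ba}
L2 = {aa, ab}
Checking each string in L1 against L2:
  'aaa': in L2? No
  'ab': in L2? Yes
  'ba': in L2? No
Intersection = {ab}
|L1 ∩ L2| = 1

1


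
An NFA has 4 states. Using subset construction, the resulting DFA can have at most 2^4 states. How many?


NFA has 4 states
Subset construction: each DFA state = subset of NFA states
Maximum subsets = 2^4
2^4 = 16

16


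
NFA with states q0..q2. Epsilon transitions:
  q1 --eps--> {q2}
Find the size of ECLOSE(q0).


Starting from q0
Initialize closure = {q0}
q0 has no outgoing epsilon transitions -> nothing to add
Final closure: {q0}
Size = 1

1


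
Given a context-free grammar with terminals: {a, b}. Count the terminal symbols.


Terminal symbols: a, b
Counting each: a (#1), b (#2)
Total = 2

2


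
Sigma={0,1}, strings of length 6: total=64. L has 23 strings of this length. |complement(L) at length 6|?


Alphabet: {0,1}
String length: 6
Total strings of length 6 = 2^6 = 64
Strings in L = 23
Complement = total - |L|
= 64 - 23
= 41

41


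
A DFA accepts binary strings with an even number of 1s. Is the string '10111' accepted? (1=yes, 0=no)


DFA has 2 states: q_even (start, accept=yes) and q_odd
Processing string '10111' character by character:
  Position 0: read '1', 1-count=1 -> q_odd
  Position 1: read '0', 1-count=1 -> q_odd (no change)
  Position 2: read '1', 1-count=2 -> q_even
  Position 3: read '1', 1-count=3 -> q_odd
  Position 4: read '1', 1-count=4 -> q_even
Final state: q_even, total 1s = 4 (even); the DFA requires an even count -> accept

1


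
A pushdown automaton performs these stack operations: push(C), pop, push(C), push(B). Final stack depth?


Tracing stack operations:
  push(C) -> stack = [C], depth=1
  pop -> removed C, stack = [], depth=0
  push(C) -> stack = [C], depth=1
  push(B) -> stack = [C,B], depth=2
Final depth = 2

2


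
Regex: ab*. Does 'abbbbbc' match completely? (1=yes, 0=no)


Pattern: ab*
String: 'abbbbbc'
Pattern requires: exactly one 'a' followed by zero or more 'b's
First char is 'a' -> OK
Rest 'bbbbbc': all b's? No
Result: 0

0


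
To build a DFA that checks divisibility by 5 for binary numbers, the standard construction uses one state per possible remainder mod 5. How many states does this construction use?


Divisibility by 5 is tracked via the remainder mod 5: 0, 1, ..., 4
The construction assigns one state to each remainder
Number of remainders = 5

5


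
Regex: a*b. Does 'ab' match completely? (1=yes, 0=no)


Pattern: a*b
String: 'ab'
Pattern requires: zero or more 'a's followed by exactly one 'b'
Found 1 leading 'a's
Remaining: 'b'
Remaining is exactly 'b' -> match
Result: 1

1


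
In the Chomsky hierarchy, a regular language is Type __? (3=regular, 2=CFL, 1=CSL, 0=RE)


Chomsky hierarchy levels:
  Type 3: Regular (DFA/NFA/regex)
  Type 2: Context-free (PDA)
  Type 1: Context-sensitive
  Type 0: Recursively enumerable (TM)
'regular' corresponds to Type 3

3


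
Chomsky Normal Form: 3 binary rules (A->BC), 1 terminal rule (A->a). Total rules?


CNF allows two rule forms:
  A -> BC (binary): 3 rules
  A -> a (terminal): 1 rule
Total = 3 + 1 = 4

4


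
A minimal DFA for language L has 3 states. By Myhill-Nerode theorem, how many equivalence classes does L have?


Myhill-Nerode theorem:
Number of equivalence classes = number of states in minimal DFA
Minimal DFA states = 3
Therefore equivalence classes = 3

3


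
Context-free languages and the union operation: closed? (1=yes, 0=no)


CFL closure properties:
  Closed under: union, concatenation, Kleene star
  NOT closed under: intersection, complement
Operation 'union' is in closed list -> Yes (closed)

1


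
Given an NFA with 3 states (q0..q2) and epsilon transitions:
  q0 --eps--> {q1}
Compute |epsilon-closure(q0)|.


Starting from q0
Initialize closure = {q0}
Follow epsilon from q0 -> add q1
Final closure: {q0, q1}
Size = 2

2


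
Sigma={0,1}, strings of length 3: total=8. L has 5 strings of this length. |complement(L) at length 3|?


Alphabet: {0,1}
String length: 3
Total strings of length 3 = 2^3 = 8
Strings in L = 5
Complement = total - |L|
= 8 - 5
= 3

3


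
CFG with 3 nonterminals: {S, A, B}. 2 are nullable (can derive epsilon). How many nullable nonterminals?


Nonterminals: {S, A, B}
A nonterminal is nullable if it can derive epsilon
Counting nullable nonterminals: 2
Total nullable = 2

2


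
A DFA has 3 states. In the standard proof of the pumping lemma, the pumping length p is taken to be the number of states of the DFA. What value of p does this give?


Pumping lemma for regular languages (standard proof):
Take p = |Q|, the number of DFA states.
Any string of length >= |Q| passes through |Q|+1 states while reading its first |Q| symbols,
so by pigeonhole some state repeats, giving the loop that can be pumped.
Here |Q| = 3
Therefore the proof uses p = 3

3


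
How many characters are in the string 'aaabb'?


String: 'aaabb'
Counting characters:
  'a' appears 3 time(s)
  'b' appears 2 time(s)
Total length = 3 + 2 = 5

5


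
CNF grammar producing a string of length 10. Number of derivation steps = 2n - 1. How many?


Chomsky Normal Form derivation:
String length n = 10
Each step either:
  - Splits a nonterminal into two (n-1 such steps)
  - Converts a nonterminal to terminal (n such steps)
Total = (n-1) + n = 2n - 1
= 2(10) - 1
= 20 - 1
= 19

19


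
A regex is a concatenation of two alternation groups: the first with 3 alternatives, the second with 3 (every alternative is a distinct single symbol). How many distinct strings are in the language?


First group: 3 alternatives
Second group: 3 alternatives
Concatenation: each choice from group 1 pairs with each from group 2
Total = 3 x 3 = 9

9


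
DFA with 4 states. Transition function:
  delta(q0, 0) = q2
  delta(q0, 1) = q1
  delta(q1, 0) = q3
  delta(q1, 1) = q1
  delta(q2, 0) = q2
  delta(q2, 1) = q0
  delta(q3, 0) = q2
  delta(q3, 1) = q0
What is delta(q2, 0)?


Looking up transition function:
delta(q2, 0) in the table
Row: q2, Column: 0
Result: q2

q2


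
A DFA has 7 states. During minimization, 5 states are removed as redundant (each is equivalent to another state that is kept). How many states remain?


Original DFA: 7 states
Redundant states removed: 5
Minimized states = original - removed
= 7 - 5
= 2

2


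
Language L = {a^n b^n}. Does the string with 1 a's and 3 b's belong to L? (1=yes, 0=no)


Language requires equal numbers of a's and b's
PDA pushes for each 'a', pops for each 'b'
Number of a's = 1
Number of b's = 3
1 != 3 -> Reject

0


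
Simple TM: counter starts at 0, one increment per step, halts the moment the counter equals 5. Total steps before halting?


Counter starts at 0. Counting sequence:
  Step 1: counter = 1
  Step 2: counter = 2
  Step 3: counter = 3
  Step 4: counter = 4
  Step 5: counter = 5
Counter reached 5 -> halt
Total steps = 5

5


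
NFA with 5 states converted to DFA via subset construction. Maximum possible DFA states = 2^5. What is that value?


NFA has 5 states
Subset construction: each DFA state = subset of NFA states
Maximum subsets = 2^5
2^5 = 32

32


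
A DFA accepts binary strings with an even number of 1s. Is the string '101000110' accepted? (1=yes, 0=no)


DFA has 2 states: q_even (start, accept=yes) and q_odd
Processing string '101000110' character by character:
  Position 0: read '1', 1-count=1 -> q_odd
  Position 1: read '0', 1-count=1 -> q_odd (no change)
  Position 2: read '1', 1-count=2 -> q_even
  Position 3: read '0', 1-count=2 -> q_even (no change)
  Position 4: read '0', 1-count=2 -> q_even (no change)
  Position 5: read '0', 1-count=2 -> q_even (no change)
  Position 6: read '1', 1-count=3 -> q_odd
  Position 7: read '1', 1-count=4 -> q_even
  Position 8: read '0', 1-count=4 -> q_even (no change)
Final state: q_even, total 1s = 4 (even); the DFA requires an even count -> accept

1


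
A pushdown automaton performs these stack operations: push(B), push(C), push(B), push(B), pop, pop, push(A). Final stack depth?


Tracing stack operations:
  push(B) -> stack = [B], depth=1
  push(C) -> stack = [B,C], depth=2
  push(B) -> stack = [B,C,B], depth=3
  push(B) -> stack = [B,C,B,B], depth=4
  pop -> removed B, stack = [B,C,B], depth=3
  pop -> removed B, stack = [B,C], depth=2
  push(A) -> stack = [B,C,A], depth=3
Final depth = 3

3
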